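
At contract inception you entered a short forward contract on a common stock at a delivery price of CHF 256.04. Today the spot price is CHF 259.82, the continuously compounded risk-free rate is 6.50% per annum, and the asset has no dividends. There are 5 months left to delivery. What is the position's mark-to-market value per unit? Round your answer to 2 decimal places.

Current fair forward for the remaining 5 months: F = S·e^(r·T), r = 0.0650
F = 259.82 · e^(0.0650 × 5/12) = 259.82 × 1.027453 = 266.9528
Value of long forward = (F − K)·e^(−rT) = (266.9528 − 256.04) · e^(−0.0650·5/12)
= 10.9128 × 0.973280 = 10.62
Short position value = −(long value) = -CHF 10.62

-CHF 10.62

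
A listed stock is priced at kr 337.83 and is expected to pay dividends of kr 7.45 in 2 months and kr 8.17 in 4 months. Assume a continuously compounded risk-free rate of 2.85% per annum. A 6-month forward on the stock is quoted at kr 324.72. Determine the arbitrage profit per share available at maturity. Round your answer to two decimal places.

kr 2.23 per share

PV(dividends) I = 7.45·e^(−0.0285·2/12) + 8.17·e^(−0.0285·4/12) = 15.5074
Fair forward F* = (S − I)·e^(rT) = (337.83 − 15.5074)·e^0.014250 = 322.3226 × 1.014352 = 326.9486
Market kr 324.72 < fair 326.9486: forward underpriced → reverse cash-and-carry (short the stock, invest proceeds at r, pay the dividends, go long the forward).
Profit at T = |F_mkt − F*| = |324.72 − 326.9486| = kr 2.23 per share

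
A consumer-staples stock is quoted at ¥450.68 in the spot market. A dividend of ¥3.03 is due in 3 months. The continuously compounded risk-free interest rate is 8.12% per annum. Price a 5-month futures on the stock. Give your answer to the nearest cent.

PV(dividends) I = 3.03·e^(−0.0812·3/12)
I = 2.9691
F = (S − I)·e^(rT) = (450.68 − 2.9691) · e^(0.0812·5/12)
= 447.7109 · e^0.033833 = 447.7109 × 1.034412 = ¥463.12

¥463.12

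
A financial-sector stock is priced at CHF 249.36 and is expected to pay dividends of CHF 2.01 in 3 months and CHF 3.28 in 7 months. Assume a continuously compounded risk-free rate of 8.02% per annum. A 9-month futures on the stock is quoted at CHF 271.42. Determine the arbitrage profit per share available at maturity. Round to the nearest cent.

CHF 12.02 per share

PV(dividends) I = 2.01·e^(−0.0802·3/12) + 3.28·e^(−0.0802·7/12) = 5.1002
Fair futures F* = (S − I)·e^(rT) = (249.36 − 5.1002)·e^0.060150 = 244.2598 × 1.061996 = 259.4029
Market CHF 271.42 > fair 259.4029: forward overpriced → cash-and-carry (borrow at r, buy the stock and collect the dividends, short the forward).
Profit at T = |F_mkt − F*| = |271.42 − 259.4029| = CHF 12.02 per share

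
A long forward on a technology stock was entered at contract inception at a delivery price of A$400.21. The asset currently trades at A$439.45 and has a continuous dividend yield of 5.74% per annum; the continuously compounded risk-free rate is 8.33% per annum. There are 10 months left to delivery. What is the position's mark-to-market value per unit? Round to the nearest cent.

A$45.55

Current fair forward for the remaining 10 months: F = S·e^((r − q)·T), (r − q) = 0.0833 − 0.0574 = 0.0259
F = 439.45 · e^(0.0259 × 10/12) = 439.45 × 1.021818 = 449.0379
Value of long forward = (F − K)·e^(−rT) = (449.0379 − 400.21) · e^(−0.0833·10/12)
= 48.8279 × 0.932938 = 45.55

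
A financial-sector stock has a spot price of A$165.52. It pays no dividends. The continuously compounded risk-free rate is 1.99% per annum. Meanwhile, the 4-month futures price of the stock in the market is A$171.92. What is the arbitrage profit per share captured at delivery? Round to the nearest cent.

Fair futures: F* = S·e^(carry·T), with carry = r = 0.0199
F* = 165.52 · e^(0.0199 × 4/12) = 165.52 · e^0.006633 = 165.52 × 1.006655 = A$166.6215
Market A$171.92 > fair A$166.6215: forward overpriced → cash-and-carry (buy spot, short the forward).
At maturity, profit = |F_mkt − F*| = |171.92 − 166.6215| = A$5.30 per share

A$5.30 per share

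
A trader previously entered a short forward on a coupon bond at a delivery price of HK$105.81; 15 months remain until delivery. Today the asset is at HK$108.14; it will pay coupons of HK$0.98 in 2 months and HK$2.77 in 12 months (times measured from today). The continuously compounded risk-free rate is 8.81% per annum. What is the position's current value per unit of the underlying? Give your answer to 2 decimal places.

-HK$9.86

PV(remaining coupons) I = 0.98·e^(−0.0881·2/12) + 2.77·e^(−0.0881·12/12) = 3.5021
Current forward F = (S − I)·e^(rT) = (108.14 − 3.5021)·e^(0.0881·15/12) = 104.6379 × 1.116418 = 116.8196
Value (long) = (F − K)·e^(−rT) = (116.8196 − 105.81) × 0.895722 = 9.8615
Short position value = −(long value) = -HK$9.86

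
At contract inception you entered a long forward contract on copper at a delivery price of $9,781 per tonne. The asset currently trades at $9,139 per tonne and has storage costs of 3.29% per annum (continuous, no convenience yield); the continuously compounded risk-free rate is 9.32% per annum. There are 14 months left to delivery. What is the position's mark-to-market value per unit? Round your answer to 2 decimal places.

$723.34 per tonne

Current fair forward for the remaining 14 months: F = S·e^((r + u)·T), (r + u) = 0.0932 + 0.0329 = 0.1261
F = 9139 · e^(0.1261 × 14/12) = 9139 × 1.15848911 = 10587.4320
Value of long forward = (F − K)·e^(−rT) = (10587.4320 − 9781) · e^(−0.0932·14/12)
= 806.4320 × 0.89696958 = 723.34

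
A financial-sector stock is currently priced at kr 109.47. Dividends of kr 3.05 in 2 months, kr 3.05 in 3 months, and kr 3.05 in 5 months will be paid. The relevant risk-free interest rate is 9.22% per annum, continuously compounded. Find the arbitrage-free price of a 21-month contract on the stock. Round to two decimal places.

kr 118.16

PV(dividends) I = 3.05·e^(−0.0922·2/12) + 3.05·e^(−0.0922·3/12) + 3.05·e^(−0.0922·5/12)
I = 3.0035 + 2.9805 + 2.9351 = 8.9191
F = (S − I)·e^(rT) = (109.47 − 8.9191) · e^(0.0922·21/12)
= 100.5509 · e^0.161350 = 100.5509 × 1.175096 = kr 118.16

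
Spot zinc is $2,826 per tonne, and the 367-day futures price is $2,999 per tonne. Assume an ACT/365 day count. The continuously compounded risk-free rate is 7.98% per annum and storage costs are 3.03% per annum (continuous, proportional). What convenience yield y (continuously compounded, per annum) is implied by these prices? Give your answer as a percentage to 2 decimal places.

F = S·e^((r+u−y)T) ⇒ (r+u−y) = ln(F/S)/T
ln(2999/2826) = 0.059417; /T ⇒ 0.059093
y = r + u − ln(F/S)/T = 0.0798 + 0.0303 − 0.059093 = 0.051007
y = 5.10%

5.10%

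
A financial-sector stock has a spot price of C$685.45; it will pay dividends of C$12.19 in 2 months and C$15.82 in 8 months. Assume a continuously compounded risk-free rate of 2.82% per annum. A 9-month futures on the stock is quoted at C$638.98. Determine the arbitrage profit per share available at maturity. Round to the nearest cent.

PV(dividends) I = 12.19·e^(−0.0282·2/12) + 15.82·e^(−0.0282·8/12) = 27.6582
Fair futures F* = (S − I)·e^(rT) = (685.45 − 27.6582)·e^0.021150 = 657.7918 × 1.021375 = 671.8521
Market C$638.98 < fair 671.8521: forward underpriced → reverse cash-and-carry (short the stock, invest proceeds at r, pay the dividends, go long the forward).
Profit at T = |F_mkt − F*| = |638.98 − 671.8521| = C$32.87 per share

C$32.87 per share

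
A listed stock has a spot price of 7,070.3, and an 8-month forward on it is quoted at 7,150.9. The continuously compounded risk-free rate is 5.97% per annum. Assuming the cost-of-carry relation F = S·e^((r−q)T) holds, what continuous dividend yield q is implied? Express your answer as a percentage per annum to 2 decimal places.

4.27%

From F = S·e^((r−q)T): (r − q) = ln(F/S)/T
ln(7150.9/7070.3) = ln(1.011400) = 0.011336
(r − q) = 0.011336 / (8/12) = 0.017004
q = r − ln(F/S)/T = 0.0597 − 0.017004 = 0.042696
q = 4.27%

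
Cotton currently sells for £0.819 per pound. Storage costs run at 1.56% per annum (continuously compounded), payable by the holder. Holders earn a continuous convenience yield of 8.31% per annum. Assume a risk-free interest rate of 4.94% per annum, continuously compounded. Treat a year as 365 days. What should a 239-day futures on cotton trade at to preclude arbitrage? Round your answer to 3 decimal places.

Net carry = r + u − y = 0.0494 + 0.0156 − 0.0831 = -0.0181
F = S·e^((r+u−y)T) = 0.819 · e^(-0.0181 × 239/365) = 0.819 · e^-0.011852
= 0.819 × 0.988218 = £0.809 per pound

£0.809 per pound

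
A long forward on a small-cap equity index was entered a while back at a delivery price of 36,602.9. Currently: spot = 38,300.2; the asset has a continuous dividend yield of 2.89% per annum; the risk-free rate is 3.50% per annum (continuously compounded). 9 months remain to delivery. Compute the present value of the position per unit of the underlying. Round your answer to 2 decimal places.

1824.40

Current fair forward for the remaining 9 months: F = S·e^((r − q)·T), (r − q) = 0.0350 − 0.0289 = 0.0061
F = 38300.2 · e^(0.0061 × 9/12) = 38300.2 × 1.00458548 = 38475.8248
Value of long forward = (F − K)·e^(−rT) = (38475.8248 − 36602.9) · e^(−0.0350·9/12)
= 1872.9248 × 0.97409154 = 1824.40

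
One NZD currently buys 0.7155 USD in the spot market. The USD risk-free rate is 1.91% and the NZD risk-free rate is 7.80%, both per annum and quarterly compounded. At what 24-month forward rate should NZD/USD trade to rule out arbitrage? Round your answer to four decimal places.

0.6369

By covered interest parity, F = S · (1+r_USD/4)^(4T) / (1+r_NZD/4)^(4T)
= 0.7155 × 1.038845 / 1.167073 = 0.7155 × 0.890129
F = 0.6369 USD per NZD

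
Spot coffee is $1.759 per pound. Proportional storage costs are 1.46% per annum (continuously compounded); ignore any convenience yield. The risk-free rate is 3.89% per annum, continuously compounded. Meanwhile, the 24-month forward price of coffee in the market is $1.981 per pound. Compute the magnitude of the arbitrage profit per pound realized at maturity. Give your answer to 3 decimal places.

$0.023 per pound

Fair forward: F* = S·e^(carry·T), with carry = (r + u) = 0.0389 + 0.0146 = 0.0535
F* = 1.759 · e^(0.0535 × 24/12) = 1.759 · e^0.107000 = 1.759 × 1.112934 = $1.9577
Market $1.981 > fair $1.9577: forward overpriced → cash-and-carry (buy spot, short the forward).
At maturity, profit = |F_mkt − F*| = |1.981 − 1.9577| = $0.023 per pound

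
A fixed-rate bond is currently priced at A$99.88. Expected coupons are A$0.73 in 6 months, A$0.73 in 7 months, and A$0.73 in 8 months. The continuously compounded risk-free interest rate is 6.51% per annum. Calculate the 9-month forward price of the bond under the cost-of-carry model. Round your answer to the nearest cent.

A$102.66

PV(coupons) I = 0.73·e^(−0.0651·6/12) + 0.73·e^(−0.0651·7/12) + 0.73·e^(−0.0651·8/12)
I = 0.7066 + 0.7028 + 0.6990 = 2.1084
F = (S − I)·e^(rT) = (99.88 − 2.1084) · e^(0.0651·9/12)
= 97.7716 · e^0.048825 = 97.7716 × 1.050037 = A$102.66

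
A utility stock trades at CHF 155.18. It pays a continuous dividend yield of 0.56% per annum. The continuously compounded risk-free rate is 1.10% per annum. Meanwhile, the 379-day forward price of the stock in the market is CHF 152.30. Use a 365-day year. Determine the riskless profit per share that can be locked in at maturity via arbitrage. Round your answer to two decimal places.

Fair forward: F* = S·e^(carry·T), with carry = (r − q) = 0.0110 − 0.0056 = 0.0054
F* = 155.18 · e^(0.0054 × 379/365) = 155.18 · e^0.005607 = 155.18 × 1.005623 = CHF 156.0526
Market CHF 152.30 < fair CHF 156.0526: forward underpriced → reverse cash-and-carry (short spot, go long the forward).
At maturity, profit = |F_mkt − F*| = |152.30 − 156.0526| = CHF 3.75 per share

CHF 3.75 per share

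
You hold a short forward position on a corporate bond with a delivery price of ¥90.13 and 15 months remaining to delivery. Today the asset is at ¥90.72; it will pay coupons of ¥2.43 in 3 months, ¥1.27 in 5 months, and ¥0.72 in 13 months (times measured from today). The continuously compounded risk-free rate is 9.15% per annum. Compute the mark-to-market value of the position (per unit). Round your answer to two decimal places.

PV(remaining coupons) I = 2.43·e^(−0.0915·3/12) + 1.27·e^(−0.0915·5/12) + 0.72·e^(−0.0915·13/12) = 4.2496
Current forward F = (S − I)·e^(rT) = (90.72 − 4.2496)·e^(0.0915·15/12) = 86.4704 × 1.121172 = 96.9482
Value (long) = (F − K)·e^(−rT) = (96.9482 − 90.13) × 0.891923 = 6.0813
Short position value = −(long value) = -¥6.08

-¥6.08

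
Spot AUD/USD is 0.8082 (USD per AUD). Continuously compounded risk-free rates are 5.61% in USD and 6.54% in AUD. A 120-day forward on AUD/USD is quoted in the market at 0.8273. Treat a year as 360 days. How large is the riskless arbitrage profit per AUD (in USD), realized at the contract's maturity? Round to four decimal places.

Fair forward: F* = S·e^(carry·T), with carry = (r_USD − r_AUD) = 0.0561 − 0.0654 = -0.0093
F* = 0.8082 · e^(-0.0093 × 120/360) = 0.8082 · e^-0.003100 = 0.8082 × 0.996905 = 0.8057
Market 0.8273 > fair 0.8057: forward overpriced → cash-and-carry (buy spot, short the forward).
At maturity, profit = |F_mkt − F*| = |0.8273 − 0.8057| = 0.0216 per AUD (in USD)

0.0216 per AUD (in USD)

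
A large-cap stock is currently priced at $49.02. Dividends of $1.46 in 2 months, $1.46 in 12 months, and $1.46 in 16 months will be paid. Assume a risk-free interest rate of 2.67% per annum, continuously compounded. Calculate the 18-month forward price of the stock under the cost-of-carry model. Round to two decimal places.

$46.56

PV(dividends) I = 1.46·e^(−0.0267·2/12) + 1.46·e^(−0.0267·12/12) + 1.46·e^(−0.0267·16/12)
I = 1.4535 + 1.4215 + 1.4089 = 4.2839
F = (S − I)·e^(rT) = (49.02 − 4.2839) · e^(0.0267·18/12)
= 44.7361 · e^0.040050 = 44.7361 × 1.040863 = $46.56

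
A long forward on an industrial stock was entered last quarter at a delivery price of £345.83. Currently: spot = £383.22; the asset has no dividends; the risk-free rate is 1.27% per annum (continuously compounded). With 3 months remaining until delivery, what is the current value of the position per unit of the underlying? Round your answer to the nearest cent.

Current fair forward for the remaining 3 months: F = S·e^(r·T), r = 0.0127
F = 383.22 · e^(0.0127 × 3/12) = 383.22 × 1.003180 = 384.4386
Value of long forward = (F − K)·e^(−rT) = (384.4386 − 345.83) · e^(−0.0127·3/12)
= 38.6086 × 0.996830 = 38.49

£38.49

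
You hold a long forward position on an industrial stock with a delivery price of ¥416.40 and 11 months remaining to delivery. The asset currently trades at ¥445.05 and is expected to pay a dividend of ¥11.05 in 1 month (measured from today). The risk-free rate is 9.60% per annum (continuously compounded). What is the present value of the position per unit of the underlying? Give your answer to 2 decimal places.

¥52.77

PV(remaining dividends) I = 11.05·e^(−0.0960·1/12) = 10.9620
Current forward F = (S − I)·e^(rT) = (445.05 − 10.9620)·e^(0.0960·11/12) = 434.0880 × 1.091988 = 474.0189
Value (long) = (F − K)·e^(−rT) = (474.0189 − 416.40) × 0.915761 = 52.7651
Value = ¥52.77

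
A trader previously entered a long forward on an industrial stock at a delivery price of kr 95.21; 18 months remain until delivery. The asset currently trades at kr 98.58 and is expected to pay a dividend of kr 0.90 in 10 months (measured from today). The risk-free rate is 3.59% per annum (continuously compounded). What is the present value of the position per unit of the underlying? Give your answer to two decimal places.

kr 7.49

PV(remaining dividends) I = 0.90·e^(−0.0359·10/12) = 0.8735
Current forward F = (S − I)·e^(rT) = (98.58 − 0.8735)·e^(0.0359·18/12) = 97.7065 × 1.055326 = 103.1122
Value (long) = (F − K)·e^(−rT) = (103.1122 − 95.21) × 0.947574 = 7.4879
Value = kr 7.49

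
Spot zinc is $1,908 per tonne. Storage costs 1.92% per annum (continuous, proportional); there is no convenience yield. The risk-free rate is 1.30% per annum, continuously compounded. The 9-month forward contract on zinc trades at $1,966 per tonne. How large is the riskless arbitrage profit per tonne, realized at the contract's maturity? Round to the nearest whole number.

Fair forward: F* = S·e^(carry·T), with carry = (r + u) = 0.0130 + 0.0192 = 0.0322
F* = 1908 · e^(0.0322 × 9/12) = 1908 · e^0.024150 = 1908 × 1.024444 = $1954.6392
Market $1966 > fair $1954.6392: forward overpriced → cash-and-carry (buy spot, short the forward).
At maturity, profit = |F_mkt − F*| = |1966 − 1954.6392| = $11 per tonne

$11 per tonne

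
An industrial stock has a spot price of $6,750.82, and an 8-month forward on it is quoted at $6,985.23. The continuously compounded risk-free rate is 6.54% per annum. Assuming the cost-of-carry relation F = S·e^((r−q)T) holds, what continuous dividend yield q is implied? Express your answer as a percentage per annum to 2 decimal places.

From F = S·e^((r−q)T): (r − q) = ln(F/S)/T
ln(6985.23/6750.82) = ln(1.034723) = 0.034134
(r − q) = 0.034134 / (8/12) = 0.051201
q = r − ln(F/S)/T = 0.0654 − 0.051201 = 0.014199
q = 1.42%

1.42%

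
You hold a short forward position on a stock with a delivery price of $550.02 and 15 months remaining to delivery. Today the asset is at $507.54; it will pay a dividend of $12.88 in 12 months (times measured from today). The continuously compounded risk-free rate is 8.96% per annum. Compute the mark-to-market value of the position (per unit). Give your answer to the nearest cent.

-$4.02

PV(remaining dividends) I = 12.88·e^(−0.0896·12/12) = 11.7761
Current forward F = (S − I)·e^(rT) = (507.54 − 11.7761)·e^(0.0896·15/12) = 495.7639 × 1.118513 = 554.5184
Value (long) = (F − K)·e^(−rT) = (554.5184 − 550.02) × 0.894044 = 4.0218
Short position value = −(long value) = -$4.02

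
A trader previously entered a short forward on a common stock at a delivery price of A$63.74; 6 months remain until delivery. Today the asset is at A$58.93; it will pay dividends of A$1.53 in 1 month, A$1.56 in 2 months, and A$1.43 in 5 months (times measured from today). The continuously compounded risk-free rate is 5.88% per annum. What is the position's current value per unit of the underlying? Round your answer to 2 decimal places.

PV(remaining dividends) I = 1.53·e^(−0.0588·1/12) + 1.56·e^(−0.0588·2/12) + 1.43·e^(−0.0588·5/12) = 4.4627
Current forward F = (S − I)·e^(rT) = (58.93 − 4.4627)·e^(0.0588·6/12) = 54.4673 × 1.029836 = 56.0924
Value (long) = (F − K)·e^(−rT) = (56.0924 − 63.74) × 0.971028 = -7.4260
Short position value = −(long value) = A$7.43

A$7.43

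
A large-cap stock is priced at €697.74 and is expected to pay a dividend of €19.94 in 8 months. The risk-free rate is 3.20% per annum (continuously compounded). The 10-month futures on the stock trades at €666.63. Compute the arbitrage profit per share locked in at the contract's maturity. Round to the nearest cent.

PV(dividends) I = 19.94·e^(−0.0320·8/12) = 19.5191
Fair futures F* = (S − I)·e^(rT) = (697.74 − 19.5191)·e^0.026667 = 678.2209 × 1.027026 = 696.5505
Market €666.63 < fair 696.5505: forward underpriced → reverse cash-and-carry (short the stock, invest proceeds at r, pay the dividends, go long the forward).
Profit at T = |F_mkt − F*| = |666.63 − 696.5505| = €29.92 per share

€29.92 per share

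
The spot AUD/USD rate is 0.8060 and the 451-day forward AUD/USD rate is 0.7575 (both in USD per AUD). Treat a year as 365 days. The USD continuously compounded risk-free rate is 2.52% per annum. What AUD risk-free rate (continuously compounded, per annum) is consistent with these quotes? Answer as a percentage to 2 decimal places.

F = S·e^((r_USD − r_AUD)T) ⇒ r_AUD = r_USD − ln(F/S)/T
ln(0.7575/0.8060) = -0.062060; /(451/365) = -0.050226
r_AUD = 0.0252 + 0.050226 = 0.075426
r_AUD = 7.54%

7.54%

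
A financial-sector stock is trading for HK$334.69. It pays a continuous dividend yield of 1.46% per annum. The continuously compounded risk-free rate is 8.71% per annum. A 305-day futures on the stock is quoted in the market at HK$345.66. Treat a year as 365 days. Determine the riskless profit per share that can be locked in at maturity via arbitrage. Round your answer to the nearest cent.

HK$9.93 per share

Fair futures: F* = S·e^(carry·T), with carry = (r − q) = 0.0871 − 0.0146 = 0.0725
F* = 334.69 · e^(0.0725 × 305/365) = 334.69 · e^0.060582 = 334.69 × 1.062455 = HK$355.5931
Market HK$345.66 < fair HK$355.5931: forward underpriced → reverse cash-and-carry (short spot, go long the forward).
At maturity, profit = |F_mkt − F*| = |345.66 − 355.5931| = HK$9.93 per share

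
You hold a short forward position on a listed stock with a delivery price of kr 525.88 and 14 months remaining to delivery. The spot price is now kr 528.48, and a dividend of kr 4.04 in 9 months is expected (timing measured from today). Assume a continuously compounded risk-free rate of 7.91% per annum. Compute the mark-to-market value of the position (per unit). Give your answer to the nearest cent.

PV(remaining dividends) I = 4.04·e^(−0.0791·9/12) = 3.8073
Current forward F = (S − I)·e^(rT) = (528.48 − 3.8073)·e^(0.0791·14/12) = 524.6727 × 1.096676 = 575.3960
Value (long) = (F − K)·e^(−rT) = (575.3960 − 525.88) × 0.911847 = 45.1510
Short position value = −(long value) = -kr 45.15

-kr 45.15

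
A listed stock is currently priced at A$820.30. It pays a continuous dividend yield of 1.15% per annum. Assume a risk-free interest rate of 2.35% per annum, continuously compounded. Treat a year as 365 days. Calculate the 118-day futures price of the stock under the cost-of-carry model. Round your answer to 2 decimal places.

F = S·e^((r − q)T) = 820.30 · e^((0.0235 − 0.0115) × 118/365)
= 820.30 · e^0.003879 = 820.30 × 1.003887
F = A$823.49

A$823.49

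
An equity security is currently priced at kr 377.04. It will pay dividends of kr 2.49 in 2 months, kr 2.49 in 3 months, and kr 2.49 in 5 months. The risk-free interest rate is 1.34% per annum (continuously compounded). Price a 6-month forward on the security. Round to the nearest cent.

kr 372.08

PV(dividends) I = 2.49·e^(−0.0134·2/12) + 2.49·e^(−0.0134·3/12) + 2.49·e^(−0.0134·5/12)
I = 2.4844 + 2.4817 + 2.4761 = 7.4422
F = (S − I)·e^(rT) = (377.04 − 7.4422) · e^(0.0134·6/12)
= 369.5978 · e^0.006700 = 369.5978 × 1.006722 = kr 372.08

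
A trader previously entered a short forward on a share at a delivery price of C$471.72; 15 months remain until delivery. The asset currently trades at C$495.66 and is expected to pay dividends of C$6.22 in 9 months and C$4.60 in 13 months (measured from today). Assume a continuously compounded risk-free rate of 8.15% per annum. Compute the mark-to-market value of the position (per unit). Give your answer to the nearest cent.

PV(remaining dividends) I = 6.22·e^(−0.0815·9/12) + 4.60·e^(−0.0815·13/12) = 10.0625
Current forward F = (S − I)·e^(rT) = (495.66 − 10.0625)·e^(0.0815·15/12) = 485.5975 × 1.107245 = 537.6754
Value (long) = (F − K)·e^(−rT) = (537.6754 − 471.72) × 0.903142 = 59.5671
Short position value = −(long value) = -C$59.57

-C$59.57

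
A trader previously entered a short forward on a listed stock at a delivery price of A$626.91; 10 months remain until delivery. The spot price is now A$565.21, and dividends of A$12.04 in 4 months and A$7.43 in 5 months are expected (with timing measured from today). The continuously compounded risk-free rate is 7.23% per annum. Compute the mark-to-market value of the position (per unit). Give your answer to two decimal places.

A$44.01

PV(remaining dividends) I = 12.04·e^(−0.0723·4/12) + 7.43·e^(−0.0723·5/12) = 18.9628
Current forward F = (S − I)·e^(rT) = (565.21 − 18.9628)·e^(0.0723·10/12) = 546.2472 × 1.062102 = 580.1702
Value (long) = (F − K)·e^(−rT) = (580.1702 − 626.91) × 0.941529 = -44.0069
Short position value = −(long value) = A$44.01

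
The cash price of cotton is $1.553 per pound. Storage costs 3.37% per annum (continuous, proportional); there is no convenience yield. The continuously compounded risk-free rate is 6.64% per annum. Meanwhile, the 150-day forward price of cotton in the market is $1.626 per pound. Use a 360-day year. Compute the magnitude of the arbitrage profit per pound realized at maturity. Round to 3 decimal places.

$0.007 per pound

Fair forward: F* = S·e^(carry·T), with carry = (r + u) = 0.0664 + 0.0337 = 0.1001
F* = 1.553 · e^(0.1001 × 150/360) = 1.553 · e^0.041708 = 1.553 × 1.042590 = $1.6191
Market $1.626 > fair $1.6191: forward overpriced → cash-and-carry (buy spot, short the forward).
At maturity, profit = |F_mkt − F*| = |1.626 − 1.6191| = $0.007 per pound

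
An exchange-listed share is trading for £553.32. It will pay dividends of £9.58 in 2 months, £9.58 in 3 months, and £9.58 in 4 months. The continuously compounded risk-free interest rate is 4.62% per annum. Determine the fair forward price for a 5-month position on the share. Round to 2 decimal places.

PV(dividends) I = 9.58·e^(−0.0462·2/12) + 9.58·e^(−0.0462·3/12) + 9.58·e^(−0.0462·4/12)
I = 9.5065 + 9.4700 + 9.4336 = 28.4101
F = (S − I)·e^(rT) = (553.32 − 28.4101) · e^(0.0462·5/12)
= 524.9099 · e^0.019250 = 524.9099 × 1.019436 = £535.11

£535.11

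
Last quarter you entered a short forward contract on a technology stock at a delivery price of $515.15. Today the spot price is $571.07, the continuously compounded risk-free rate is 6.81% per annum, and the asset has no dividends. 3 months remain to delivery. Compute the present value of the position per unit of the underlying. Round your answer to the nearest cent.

-$64.62

Current fair forward for the remaining 3 months: F = S·e^(r·T), r = 0.0681
F = 571.07 · e^(0.0681 × 3/12) = 571.07 × 1.017171 = 580.8758
Value of long forward = (F − K)·e^(−rT) = (580.8758 − 515.15) · e^(−0.0681·3/12)
= 65.7258 × 0.983119 = 64.62
Short position value = −(long value) = -$64.62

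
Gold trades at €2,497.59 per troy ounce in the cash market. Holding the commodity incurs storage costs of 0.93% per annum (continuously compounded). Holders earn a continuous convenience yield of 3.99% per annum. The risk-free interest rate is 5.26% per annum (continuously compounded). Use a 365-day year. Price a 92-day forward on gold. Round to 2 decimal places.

€2,511.48 per troy ounce

Net carry = r + u − y = 0.0526 + 0.0093 − 0.0399 = 0.0220
F = S·e^((r+u−y)T) = 2497.59 · e^(0.0220 × 92/365) = 2497.59 · e^0.00554521
= 2497.59 × 1.00556061 = €2,511.48 per troy ounce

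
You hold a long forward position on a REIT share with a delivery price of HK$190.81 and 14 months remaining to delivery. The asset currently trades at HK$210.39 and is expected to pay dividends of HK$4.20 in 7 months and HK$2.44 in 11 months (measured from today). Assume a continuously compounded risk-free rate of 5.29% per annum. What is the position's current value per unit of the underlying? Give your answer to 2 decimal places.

HK$24.60

PV(remaining dividends) I = 4.20·e^(−0.0529·7/12) + 2.44·e^(−0.0529·11/12) = 6.3969
Current forward F = (S − I)·e^(rT) = (210.39 − 6.3969)·e^(0.0529·14/12) = 203.9931 × 1.063661 = 216.9795
Value (long) = (F − K)·e^(−rT) = (216.9795 − 190.81) × 0.940149 = 24.6032
Value = HK$24.60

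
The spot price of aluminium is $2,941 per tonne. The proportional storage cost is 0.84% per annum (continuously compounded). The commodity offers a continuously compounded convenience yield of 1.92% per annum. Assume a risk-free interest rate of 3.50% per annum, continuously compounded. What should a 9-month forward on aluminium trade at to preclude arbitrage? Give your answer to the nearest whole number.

Net carry = r + u − y = 0.0350 + 0.0084 − 0.0192 = 0.0242
F = S·e^((r+u−y)T) = 2941 · e^(0.0242 × 9/12) = 2941 · e^0.018150
= 2941 × 1.018316 = $2,995 per tonne

$2,995 per tonne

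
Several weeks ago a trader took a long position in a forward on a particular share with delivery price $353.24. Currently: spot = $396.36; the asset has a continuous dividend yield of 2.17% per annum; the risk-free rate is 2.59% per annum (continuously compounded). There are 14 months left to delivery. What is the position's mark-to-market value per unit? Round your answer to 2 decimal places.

Current fair forward for the remaining 14 months: F = S·e^((r − q)·T), (r − q) = 0.0259 − 0.0217 = 0.0042
F = 396.36 · e^(0.0042 × 14/12) = 396.36 × 1.004912 = 398.3069
Value of long forward = (F − K)·e^(−rT) = (398.3069 − 353.24) · e^(−0.0259·14/12)
= 45.0669 × 0.970235 = 43.73

$43.73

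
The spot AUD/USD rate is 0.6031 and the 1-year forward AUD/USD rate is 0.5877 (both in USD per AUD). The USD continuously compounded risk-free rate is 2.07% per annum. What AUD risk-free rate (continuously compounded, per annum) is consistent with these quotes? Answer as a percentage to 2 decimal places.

4.66%

F = S·e^((r_USD − r_AUD)T) ⇒ r_AUD = r_USD − ln(F/S)/T
ln(0.5877/0.6031) = -0.025866; /(1) = -0.025866
r_AUD = 0.0207 + 0.025866 = 0.046566
r_AUD = 4.66%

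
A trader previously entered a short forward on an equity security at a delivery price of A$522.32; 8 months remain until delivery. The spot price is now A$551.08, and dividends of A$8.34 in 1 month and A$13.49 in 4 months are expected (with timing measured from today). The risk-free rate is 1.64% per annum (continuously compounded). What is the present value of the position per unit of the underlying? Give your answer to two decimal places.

-A$12.69

PV(remaining dividends) I = 8.34·e^(−0.0164·1/12) + 13.49·e^(−0.0164·4/12) = 21.7451
Current forward F = (S − I)·e^(rT) = (551.08 − 21.7451)·e^(0.0164·8/12) = 529.3349 × 1.010993 = 535.1539
Value (long) = (F − K)·e^(−rT) = (535.1539 − 522.32) × 0.989126 = 12.6943
Short position value = −(long value) = -A$12.69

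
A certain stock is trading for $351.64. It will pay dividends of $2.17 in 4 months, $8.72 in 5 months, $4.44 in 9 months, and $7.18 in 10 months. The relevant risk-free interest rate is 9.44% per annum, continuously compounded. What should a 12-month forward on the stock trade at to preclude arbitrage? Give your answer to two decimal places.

PV(dividends) I = 2.17·e^(−0.0944·4/12) + 8.72·e^(−0.0944·5/12) + 4.44·e^(−0.0944·9/12) + 7.18·e^(−0.0944·10/12)
I = 2.1028 + 8.3837 + 4.1365 + 6.6368 = 21.2598
F = (S − I)·e^(rT) = (351.64 − 21.2598) · e^(0.0944·12/12)
= 330.3802 · e^0.094400 = 330.3802 × 1.098999 = $363.09

$363.09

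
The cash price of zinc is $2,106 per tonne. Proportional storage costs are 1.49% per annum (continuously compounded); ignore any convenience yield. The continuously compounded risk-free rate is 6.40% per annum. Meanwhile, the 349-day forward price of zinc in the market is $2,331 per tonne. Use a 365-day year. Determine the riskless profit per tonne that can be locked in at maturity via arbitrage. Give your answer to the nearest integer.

$60 per tonne

Fair forward: F* = S·e^(carry·T), with carry = (r + u) = 0.0640 + 0.0149 = 0.0789
F* = 2106 · e^(0.0789 × 349/365) = 2106 · e^0.075441 = 2106 × 1.078360 = $2271.0262
Market $2331 > fair $2271.0262: forward overpriced → cash-and-carry (buy spot, short the forward).
At maturity, profit = |F_mkt − F*| = |2331 − 2271.0262| = $60 per tonne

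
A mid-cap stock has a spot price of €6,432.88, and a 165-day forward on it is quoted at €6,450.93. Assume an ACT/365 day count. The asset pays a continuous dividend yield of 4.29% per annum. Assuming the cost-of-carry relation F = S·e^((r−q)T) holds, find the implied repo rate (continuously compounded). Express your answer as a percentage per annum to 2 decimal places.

From F = S·e^((r−q)T): (r − q) = ln(F/S)/T
ln(6450.93/6432.88) = ln(1.002806) = 0.002802
(r − q) = 0.002802 / (165/365) = 0.006198
r = ln(F/S)/T + q = 0.006198 + 0.0429 = 0.049098
r = 4.91%

4.91%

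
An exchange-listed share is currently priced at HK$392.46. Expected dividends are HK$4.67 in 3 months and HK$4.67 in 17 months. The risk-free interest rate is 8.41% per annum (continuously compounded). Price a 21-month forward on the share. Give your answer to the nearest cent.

PV(dividends) I = 4.67·e^(−0.0841·3/12) + 4.67·e^(−0.0841·17/12)
I = 4.5728 + 4.1455 = 8.7183
F = (S − I)·e^(rT) = (392.46 − 8.7183) · e^(0.0841·21/12)
= 383.7417 · e^0.147175 = 383.7417 × 1.158557 = HK$444.59

HK$444.59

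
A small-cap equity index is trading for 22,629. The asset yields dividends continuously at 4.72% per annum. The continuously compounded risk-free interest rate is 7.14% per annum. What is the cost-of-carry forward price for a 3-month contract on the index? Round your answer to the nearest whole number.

22,766

F = S·e^((r − q)T) = 22629 · e^((0.0714 − 0.0472) × 3/12)
= 22629 · e^0.006050 = 22629 × 1.006068
F = 22,766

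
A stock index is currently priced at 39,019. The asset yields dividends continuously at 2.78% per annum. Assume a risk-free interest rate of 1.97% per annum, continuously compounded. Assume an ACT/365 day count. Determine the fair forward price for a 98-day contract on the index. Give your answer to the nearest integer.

F = S·e^((r − q)T) = 39019 · e^((0.0197 − 0.0278) × 98/365)
= 39019 · e^-0.002175 = 39019 × 0.997827
F = 38,934

38,934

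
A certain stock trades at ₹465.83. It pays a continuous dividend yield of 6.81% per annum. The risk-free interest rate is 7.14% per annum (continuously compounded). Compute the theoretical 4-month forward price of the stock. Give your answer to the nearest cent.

F = S·e^((r − q)T) = 465.83 · e^((0.0714 − 0.0681) × 4/12)
= 465.83 · e^0.001100 = 465.83 × 1.001101
F = ₹466.34

₹466.34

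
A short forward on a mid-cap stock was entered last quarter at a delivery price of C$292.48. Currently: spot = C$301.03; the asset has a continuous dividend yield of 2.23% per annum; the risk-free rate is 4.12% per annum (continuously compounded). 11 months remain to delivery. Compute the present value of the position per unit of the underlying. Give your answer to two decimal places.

Current fair forward for the remaining 11 months: F = S·e^((r − q)·T), (r − q) = 0.0412 − 0.0223 = 0.0189
F = 301.03 · e^(0.0189 × 11/12) = 301.03 × 1.017476 = 306.2908
Value of long forward = (F − K)·e^(−rT) = (306.2908 − 292.48) · e^(−0.0412·11/12)
= 13.8108 × 0.962938 = 13.30
Short position value = −(long value) = -C$13.30

-C$13.30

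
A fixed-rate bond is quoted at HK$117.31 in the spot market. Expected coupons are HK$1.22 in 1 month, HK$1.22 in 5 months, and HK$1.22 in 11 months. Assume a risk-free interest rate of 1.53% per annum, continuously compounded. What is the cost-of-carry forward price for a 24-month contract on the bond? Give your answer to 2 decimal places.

PV(coupons) I = 1.22·e^(−0.0153·1/12) + 1.22·e^(−0.0153·5/12) + 1.22·e^(−0.0153·11/12)
I = 1.2184 + 1.2122 + 1.2030 = 3.6336
F = (S − I)·e^(rT) = (117.31 − 3.6336) · e^(0.0153·24/12)
= 113.6764 · e^0.030600 = 113.6764 × 1.031073 = HK$117.21

HK$117.21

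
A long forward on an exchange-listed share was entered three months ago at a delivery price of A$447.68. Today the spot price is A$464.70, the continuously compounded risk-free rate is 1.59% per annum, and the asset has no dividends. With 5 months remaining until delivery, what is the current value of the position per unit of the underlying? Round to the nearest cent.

A$19.98

Current fair forward for the remaining 5 months: F = S·e^(r·T), r = 0.0159
F = 464.70 · e^(0.0159 × 5/12) = 464.70 × 1.006647 = 467.7889
Value of long forward = (F − K)·e^(−rT) = (467.7889 − 447.68) · e^(−0.0159·5/12)
= 20.1089 × 0.993397 = 19.98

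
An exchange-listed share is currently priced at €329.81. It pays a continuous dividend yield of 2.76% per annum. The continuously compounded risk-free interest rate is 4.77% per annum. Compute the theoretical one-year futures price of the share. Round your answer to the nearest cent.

€336.51

F = S·e^((r − q)T) = 329.81 · e^((0.0477 − 0.0276) × 12/12)
= 329.81 · e^0.020100 = 329.81 × 1.020303
F = €336.51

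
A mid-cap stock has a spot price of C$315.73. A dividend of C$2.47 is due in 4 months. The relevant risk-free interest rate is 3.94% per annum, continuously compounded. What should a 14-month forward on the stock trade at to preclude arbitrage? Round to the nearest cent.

C$328.03

PV(dividends) I = 2.47·e^(−0.0394·4/12)
I = 2.4378
F = (S − I)·e^(rT) = (315.73 − 2.4378) · e^(0.0394·14/12)
= 313.2922 · e^0.045967 = 313.2922 × 1.047040 = C$328.03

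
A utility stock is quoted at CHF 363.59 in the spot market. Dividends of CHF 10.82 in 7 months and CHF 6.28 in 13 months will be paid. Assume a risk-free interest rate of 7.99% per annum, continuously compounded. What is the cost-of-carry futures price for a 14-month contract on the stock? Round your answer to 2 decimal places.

PV(dividends) I = 10.82·e^(−0.0799·7/12) + 6.28·e^(−0.0799·13/12)
I = 10.3273 + 5.7593 = 16.0866
F = (S − I)·e^(rT) = (363.59 − 16.0866) · e^(0.0799·14/12)
= 347.5034 · e^0.093217 = 347.5034 × 1.097700 = CHF 381.45

CHF 381.45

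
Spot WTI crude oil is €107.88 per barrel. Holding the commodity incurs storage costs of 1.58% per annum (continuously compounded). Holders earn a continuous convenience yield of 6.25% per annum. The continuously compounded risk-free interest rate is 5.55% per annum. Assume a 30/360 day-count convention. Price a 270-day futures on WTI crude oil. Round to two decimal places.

Net carry = r + u − y = 0.0555 + 0.0158 − 0.0625 = 0.0088
F = S·e^((r+u−y)T) = 107.88 · e^(0.0088 × 270/360) = 107.88 · e^0.006600
= 107.88 × 1.006622 = €108.59 per barrel

€108.59 per barrel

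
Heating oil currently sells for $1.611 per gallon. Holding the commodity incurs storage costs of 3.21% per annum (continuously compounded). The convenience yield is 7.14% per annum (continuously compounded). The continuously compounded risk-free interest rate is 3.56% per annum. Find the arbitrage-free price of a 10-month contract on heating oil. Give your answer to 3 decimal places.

Net carry = r + u − y = 0.0356 + 0.0321 − 0.0714 = -0.0037
F = S·e^((r+u−y)T) = 1.611 · e^(-0.0037 × 10/12) = 1.611 · e^-0.003083
= 1.611 × 0.996922 = $1.606 per gallon

$1.606 per gallon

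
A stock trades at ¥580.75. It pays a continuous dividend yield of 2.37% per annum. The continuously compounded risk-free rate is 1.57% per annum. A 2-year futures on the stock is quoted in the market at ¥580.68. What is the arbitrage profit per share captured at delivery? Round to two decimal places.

Fair futures: F* = S·e^(carry·T), with carry = (r − q) = 0.0157 − 0.0237 = -0.0080
F* = 580.75 · e^(-0.0080 × 2) = 580.75 · e^-0.016000 = 580.75 × 0.984127 = ¥571.5318
Market ¥580.68 > fair ¥571.5318: forward overpriced → cash-and-carry (buy spot, short the forward).
At maturity, profit = |F_mkt − F*| = |580.68 − 571.5318| = ¥9.15 per share

¥9.15 per share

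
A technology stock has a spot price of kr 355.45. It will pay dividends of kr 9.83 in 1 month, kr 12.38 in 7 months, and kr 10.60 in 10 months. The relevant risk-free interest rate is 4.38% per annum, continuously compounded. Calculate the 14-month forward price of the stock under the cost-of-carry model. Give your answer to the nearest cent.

kr 340.32

PV(dividends) I = 9.83·e^(−0.0438·1/12) + 12.38·e^(−0.0438·7/12) + 10.60·e^(−0.0438·10/12)
I = 9.7942 + 12.0677 + 10.2201 = 32.0820
F = (S − I)·e^(rT) = (355.45 − 32.0820) · e^(0.0438·14/12)
= 323.3680 · e^0.051100 = 323.3680 × 1.052428 = kr 340.32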